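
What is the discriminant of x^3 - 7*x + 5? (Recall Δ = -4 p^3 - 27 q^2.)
Δ = 697

For a depressed cubic x^3 + p x + q the discriminant is Δ = -4 p^3 - 27 q^2 = -4*(-7)^3 - 27*(5)^2 = 1372 - 675 = 697.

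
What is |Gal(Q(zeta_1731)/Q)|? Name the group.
|Gal(Q(zeta_1731)/Q)| = phi(1731) = 1152; group ≅ (Z/1731Z)^* ≅ Z/2Z × Z/576Z

The n-th cyclotomic polynomial Φ_1731(x) is the minimal polynomial of zeta_1731 over Q and has degree phi(1731) = 1152. So Q(zeta_1731) is a degree-1152 Galois extension with Galois group (Z/1731Z)^*. By CRT, (Z/1731Z)^* ≅ (Z/3Z)^* × (Z/577Z)^*. Each prime-power unit group is (Z/3Z)^* ≅ Z/2Z; (Z/577Z)^* ≅ Z/576Z. Hence Gal(Q(zeta_1731)/Q) ≅ Z/2Z × Z/576Z.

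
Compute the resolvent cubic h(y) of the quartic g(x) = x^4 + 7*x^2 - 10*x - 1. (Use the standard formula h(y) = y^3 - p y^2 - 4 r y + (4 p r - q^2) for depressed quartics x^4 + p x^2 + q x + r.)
h(y) = y^3 - 7*y^2 + 4*y - 128

Identify coefficients: p = 7, q = -10, r = -1.
Plug into h(y) = y^3 - p y^2 - 4 r y + (4 p r - q^2):
  h(y) = y^3 - (7) y^2 - 4*(-1) y + (4*(7)*(-1) - (-10)^2)
       = y^3 + (-7) y^2 + (4) y + (-128).
Simplifying: h(y) = y^3 - 7*y^2 + 4*y - 128.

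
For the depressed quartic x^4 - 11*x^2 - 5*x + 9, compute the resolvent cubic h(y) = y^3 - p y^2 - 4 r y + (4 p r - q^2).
h(y) = y^3 + 11*y^2 - 36*y - 421

Identify coefficients: p = -11, q = -5, r = 9.
Plug into h(y) = y^3 - p y^2 - 4 r y + (4 p r - q^2):
  h(y) = y^3 - (-11) y^2 - 4*(9) y + (4*(-11)*(9) - (-5)^2)
       = y^3 + (11) y^2 + (-36) y + (-421).
Simplifying: h(y) = y^3 + 11*y^2 - 36*y - 421.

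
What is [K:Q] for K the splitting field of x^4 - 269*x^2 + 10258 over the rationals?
[K:Q] = 4

f factors as (x^2 - 223)(x^2 - 46); the splitting field is K = Q(sqrt(223), sqrt(46)). Since 223, 46, and 10258 are all non-squares in Q, the three subfields Q(sqrt(223)), Q(sqrt(46)), Q(sqrt(10258)) are distinct degree-2 extensions, so [K:Q] = 4 (Klein four Galois group).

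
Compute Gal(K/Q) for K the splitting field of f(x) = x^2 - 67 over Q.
Gal(K/Q) = Z/2Z (cyclic of order 2)

x^2 - 67 is irreducible over Q since 67 is not a rational square. The splitting field Q(sqrt(67)) has degree 2 over Q, and its unique nontrivial automorphism is sqrt(67) ↦ -sqrt(67). Hence Gal(Q(sqrt(67))/Q) = Z/2Z.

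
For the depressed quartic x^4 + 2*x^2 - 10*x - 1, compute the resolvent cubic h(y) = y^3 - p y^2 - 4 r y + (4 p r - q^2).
h(y) = y^3 - 2*y^2 + 4*y - 108

Identify coefficients: p = 2, q = -10, r = -1.
Plug into h(y) = y^3 - p y^2 - 4 r y + (4 p r - q^2):
  h(y) = y^3 - (2) y^2 - 4*(-1) y + (4*(2)*(-1) - (-10)^2)
       = y^3 + (-2) y^2 + (4) y + (-108).
Simplifying: h(y) = y^3 - 2*y^2 + 4*y - 108.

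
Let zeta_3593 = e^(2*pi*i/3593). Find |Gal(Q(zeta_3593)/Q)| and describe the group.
|Gal(Q(zeta_3593)/Q)| = phi(3593) = 3592; group ≅ (Z/3593Z)^* ≅ Z/3592Z

The n-th cyclotomic polynomial Φ_3593(x) is the minimal polynomial of zeta_3593 over Q and has degree phi(3593) = 3592. So Q(zeta_3593) is a degree-3592 Galois extension with Galois group (Z/3593Z)^*. (Z/3593Z)^* is cyclic since 3593 is an odd prime power (or 4). Hence Gal(Q(zeta_3593)/Q) ≅ Z/3592Z.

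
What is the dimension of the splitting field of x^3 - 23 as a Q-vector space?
[K:Q] = 6

x^3 - 23 has one real root r = 23^(1/3) and two complex roots r*zeta_3, r*zeta_3^2 where zeta_3 = e^(2*pi*i/3). The splitting field is Q(r, zeta_3). [Q(r):Q] = 3 and [Q(zeta_3):Q] = 2 with gcd = 1, so [Q(r, zeta_3):Q] = 3 * 2 = 6.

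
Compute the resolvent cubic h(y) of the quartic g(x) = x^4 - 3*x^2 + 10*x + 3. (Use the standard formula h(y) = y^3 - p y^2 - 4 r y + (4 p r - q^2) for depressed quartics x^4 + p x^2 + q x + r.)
h(y) = y^3 + 3*y^2 - 12*y - 136

Identify coefficients: p = -3, q = 10, r = 3.
Plug into h(y) = y^3 - p y^2 - 4 r y + (4 p r - q^2):
  h(y) = y^3 - (-3) y^2 - 4*(3) y + (4*(-3)*(3) - (10)^2)
       = y^3 + (3) y^2 + (-12) y + (-136).
Simplifying: h(y) = y^3 + 3*y^2 - 12*y - 136.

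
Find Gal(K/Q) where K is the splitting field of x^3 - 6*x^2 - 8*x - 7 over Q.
Gal(K/Q) = S_3 (symmetric group of order 6)

Compute the discriminant of x^3 + (-6)*x^2 + (-8)*x + (-7): Δ = -9067. Since Δ is not a rational square, the Galois group is not contained in A_3; it must be the full S_3 (irreducibility of the cubic rules out anything smaller).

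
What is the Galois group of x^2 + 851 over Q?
Gal(K/Q) = Z/2Z (cyclic of order 2)

x^2 + 851 is irreducible over Q since -851 is not a rational square. The splitting field Q(sqrt(-851)) has degree 2 over Q, and its unique nontrivial automorphism is sqrt(-851) ↦ -sqrt(-851). Hence Gal(Q(sqrt(-851))/Q) = Z/2Z.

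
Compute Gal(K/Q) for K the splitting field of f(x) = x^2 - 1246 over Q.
Gal(K/Q) = Z/2Z (cyclic of order 2)

x^2 - 1246 is irreducible over Q since 1246 is not a rational square. The splitting field Q(sqrt(1246)) has degree 2 over Q, and its unique nontrivial automorphism is sqrt(1246) ↦ -sqrt(1246). Hence Gal(Q(sqrt(1246))/Q) = Z/2Z.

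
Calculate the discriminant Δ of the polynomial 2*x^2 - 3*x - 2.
Δ = 25

For a quadratic a x^2 + b x + c the discriminant is Δ = b^2 - 4ac = (-3)^2 - 4*(2)*(-2) = 9 - (-16) = 25.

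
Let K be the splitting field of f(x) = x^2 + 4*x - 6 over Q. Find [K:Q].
[K:Q] = 2

The discriminant of x^2 + (4)*x + (-6) is b^2 - 4c = 16 - (-24) = 40. Since 40 is not a perfect square in Q, the polynomial is irreducible over Q. Its two roots generate a degree-2 extension, so [K:Q] = 2.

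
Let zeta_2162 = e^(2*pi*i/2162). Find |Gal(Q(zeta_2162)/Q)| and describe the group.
|Gal(Q(zeta_2162)/Q)| = phi(2162) = 1012; group ≅ (Z/2162Z)^* ≅ Z/22Z × Z/46Z

The n-th cyclotomic polynomial Φ_2162(x) is the minimal polynomial of zeta_2162 over Q and has degree phi(2162) = 1012. So Q(zeta_2162) is a degree-1012 Galois extension with Galois group (Z/2162Z)^*. By CRT, (Z/2162Z)^* ≅ (Z/2Z)^* × (Z/23Z)^* × (Z/47Z)^*. Each prime-power unit group is (Z/2Z)^* ≅ trivial group (order 1); (Z/23Z)^* ≅ Z/22Z; (Z/47Z)^* ≅ Z/46Z. Hence Gal(Q(zeta_2162)/Q) ≅ Z/22Z × Z/46Z.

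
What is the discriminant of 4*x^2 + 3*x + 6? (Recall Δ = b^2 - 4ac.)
Δ = -87

For a quadratic a x^2 + b x + c the discriminant is Δ = b^2 - 4ac = (3)^2 - 4*(4)*(6) = 9 - (96) = -87.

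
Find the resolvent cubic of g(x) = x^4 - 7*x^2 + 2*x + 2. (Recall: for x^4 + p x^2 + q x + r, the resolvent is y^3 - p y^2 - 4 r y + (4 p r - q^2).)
h(y) = y^3 + 7*y^2 - 8*y - 60

Identify coefficients: p = -7, q = 2, r = 2.
Plug into h(y) = y^3 - p y^2 - 4 r y + (4 p r - q^2):
  h(y) = y^3 - (-7) y^2 - 4*(2) y + (4*(-7)*(2) - (2)^2)
       = y^3 + (7) y^2 + (-8) y + (-60).
Simplifying: h(y) = y^3 + 7*y^2 - 8*y - 60.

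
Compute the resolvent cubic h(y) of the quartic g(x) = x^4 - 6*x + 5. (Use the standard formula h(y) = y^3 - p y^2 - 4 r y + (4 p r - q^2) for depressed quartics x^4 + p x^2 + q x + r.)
h(y) = y^3 - 20*y - 36

Identify coefficients: p = 0, q = -6, r = 5.
Plug into h(y) = y^3 - p y^2 - 4 r y + (4 p r - q^2):
  h(y) = y^3 - (0) y^2 - 4*(5) y + (4*(0)*(5) - (-6)^2)
       = y^3 + (0) y^2 + (-20) y + (-36).
Simplifying: h(y) = y^3 - 20*y - 36.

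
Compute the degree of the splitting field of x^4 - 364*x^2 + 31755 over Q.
[K:Q] = 4

f factors as (x^2 - 145)(x^2 - 219); the splitting field is K = Q(sqrt(145), sqrt(219)). Since 145, 219, and 31755 are all non-squares in Q, the three subfields Q(sqrt(145)), Q(sqrt(219)), Q(sqrt(31755)) are distinct degree-2 extensions, so [K:Q] = 4 (Klein four Galois group).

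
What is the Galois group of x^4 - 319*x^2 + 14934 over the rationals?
Gal(K/Q) = V_4 (Klein four-group, Z/2Z × Z/2Z)

f factors as (x^2 - 57)(x^2 - 262), so the splitting field is K = Q(sqrt(57), sqrt(262)). The elements 57, 262, 14934 are all non-squares in Q, so sqrt(57) and sqrt(262) generate independent quadratic extensions. Thus [K:Q] = 4 and Gal(K/Q) is generated by the two order-2 automorphisms sqrt(57) ↦ -sqrt(57) and sqrt(262) ↦ -sqrt(262), giving V_4.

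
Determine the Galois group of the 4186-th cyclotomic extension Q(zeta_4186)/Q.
|Gal(Q(zeta_4186)/Q)| = phi(4186) = 1584; group ≅ (Z/4186Z)^* ≅ Z/6Z × Z/12Z × Z/22Z

The n-th cyclotomic polynomial Φ_4186(x) is the minimal polynomial of zeta_4186 over Q and has degree phi(4186) = 1584. So Q(zeta_4186) is a degree-1584 Galois extension with Galois group (Z/4186Z)^*. By CRT, (Z/4186Z)^* ≅ (Z/2Z)^* × (Z/7Z)^* × (Z/13Z)^* × (Z/23Z)^*. Each prime-power unit group is (Z/2Z)^* ≅ trivial group (order 1); (Z/7Z)^* ≅ Z/6Z; (Z/13Z)^* ≅ Z/12Z; (Z/23Z)^* ≅ Z/22Z. Hence Gal(Q(zeta_4186)/Q) ≅ Z/6Z × Z/12Z × Z/22Z.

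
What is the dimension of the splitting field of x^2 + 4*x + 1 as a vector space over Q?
[K:Q] = 2

The discriminant of x^2 + (4)*x + (1) is b^2 - 4c = 16 - (4) = 12. Since 12 is not a perfect square in Q, the polynomial is irreducible over Q. Its two roots generate a degree-2 extension, so [K:Q] = 2.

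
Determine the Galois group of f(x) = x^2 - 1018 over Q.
Gal(K/Q) = Z/2Z (cyclic of order 2)

x^2 - 1018 is irreducible over Q since 1018 is not a rational square. The splitting field Q(sqrt(1018)) has degree 2 over Q, and its unique nontrivial automorphism is sqrt(1018) ↦ -sqrt(1018). Hence Gal(Q(sqrt(1018))/Q) = Z/2Z.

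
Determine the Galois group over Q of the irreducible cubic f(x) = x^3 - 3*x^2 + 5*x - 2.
Gal(K/Q) = S_3 (symmetric group of order 6)

Compute the discriminant of x^3 + (-3)*x^2 + (5)*x + (-2): Δ = -59. Since Δ is not a rational square, the Galois group is not contained in A_3; it must be the full S_3 (irreducibility of the cubic rules out anything smaller).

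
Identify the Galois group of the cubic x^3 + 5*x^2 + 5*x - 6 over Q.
Gal(K/Q) = S_3 (symmetric group of order 6)

Compute the discriminant of x^3 + (5)*x^2 + (5)*x + (-6): Δ = -547. Since Δ is not a rational square, the Galois group is not contained in A_3; it must be the full S_3 (irreducibility of the cubic rules out anything smaller).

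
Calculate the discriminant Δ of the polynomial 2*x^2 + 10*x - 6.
Δ = 148

For a quadratic a x^2 + b x + c the discriminant is Δ = b^2 - 4ac = (10)^2 - 4*(2)*(-6) = 100 - (-48) = 148.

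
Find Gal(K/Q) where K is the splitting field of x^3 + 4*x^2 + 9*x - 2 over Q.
Gal(K/Q) = S_3 (symmetric group of order 6)

Compute the discriminant of x^3 + (4)*x^2 + (9)*x + (-2): Δ = -2512. Since Δ is not a rational square, the Galois group is not contained in A_3; it must be the full S_3 (irreducibility of the cubic rules out anything smaller).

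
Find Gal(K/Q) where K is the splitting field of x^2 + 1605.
Gal(K/Q) = Z/2Z (cyclic of order 2)

x^2 + 1605 is irreducible over Q since -1605 is not a rational square. The splitting field Q(sqrt(-1605)) has degree 2 over Q, and its unique nontrivial automorphism is sqrt(-1605) ↦ -sqrt(-1605). Hence Gal(Q(sqrt(-1605))/Q) = Z/2Z.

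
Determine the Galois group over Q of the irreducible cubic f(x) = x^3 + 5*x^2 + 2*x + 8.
Gal(K/Q) = S_3 (symmetric group of order 6)

Compute the discriminant of x^3 + (5)*x^2 + (2)*x + (8): Δ = -4220. Since Δ is not a rational square, the Galois group is not contained in A_3; it must be the full S_3 (irreducibility of the cubic rules out anything smaller).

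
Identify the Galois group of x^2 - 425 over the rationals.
Gal(K/Q) = Z/2Z (cyclic of order 2)

x^2 - 425 is irreducible over Q since 425 is not a rational square. The splitting field Q(sqrt(425)) has degree 2 over Q, and its unique nontrivial automorphism is sqrt(425) ↦ -sqrt(425). Hence Gal(Q(sqrt(425))/Q) = Z/2Z.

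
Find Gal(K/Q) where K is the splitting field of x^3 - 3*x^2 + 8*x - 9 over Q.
Gal(K/Q) = S_3 (symmetric group of order 6)

Compute the discriminant of x^3 + (-3)*x^2 + (8)*x + (-9): Δ = -743. Since Δ is not a rational square, the Galois group is not contained in A_3; it must be the full S_3 (irreducibility of the cubic rules out anything smaller).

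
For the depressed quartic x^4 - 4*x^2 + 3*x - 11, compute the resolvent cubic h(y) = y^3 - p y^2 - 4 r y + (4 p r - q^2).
h(y) = y^3 + 4*y^2 + 44*y + 167

Identify coefficients: p = -4, q = 3, r = -11.
Plug into h(y) = y^3 - p y^2 - 4 r y + (4 p r - q^2):
  h(y) = y^3 - (-4) y^2 - 4*(-11) y + (4*(-4)*(-11) - (3)^2)
       = y^3 + (4) y^2 + (44) y + (167).
Simplifying: h(y) = y^3 + 4*y^2 + 44*y + 167.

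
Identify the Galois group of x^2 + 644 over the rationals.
Gal(K/Q) = Z/2Z (cyclic of order 2)

x^2 + 644 is irreducible over Q since -644 is not a rational square. The splitting field Q(sqrt(-644)) has degree 2 over Q, and its unique nontrivial automorphism is sqrt(-644) ↦ -sqrt(-644). Hence Gal(Q(sqrt(-644))/Q) = Z/2Z.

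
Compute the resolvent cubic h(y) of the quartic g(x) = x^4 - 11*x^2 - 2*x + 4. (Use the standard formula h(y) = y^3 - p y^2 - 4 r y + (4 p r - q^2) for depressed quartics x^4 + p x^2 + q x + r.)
h(y) = y^3 + 11*y^2 - 16*y - 180

Identify coefficients: p = -11, q = -2, r = 4.
Plug into h(y) = y^3 - p y^2 - 4 r y + (4 p r - q^2):
  h(y) = y^3 - (-11) y^2 - 4*(4) y + (4*(-11)*(4) - (-2)^2)
       = y^3 + (11) y^2 + (-16) y + (-180).
Simplifying: h(y) = y^3 + 11*y^2 - 16*y - 180.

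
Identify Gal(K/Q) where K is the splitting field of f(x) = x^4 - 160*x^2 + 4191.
Gal(K/Q) = V_4 (Klein four-group, Z/2Z × Z/2Z)

f factors as (x^2 - 33)(x^2 - 127), so the splitting field is K = Q(sqrt(33), sqrt(127)). The elements 33, 127, 4191 are all non-squares in Q, so sqrt(33) and sqrt(127) generate independent quadratic extensions. Thus [K:Q] = 4 and Gal(K/Q) is generated by the two order-2 automorphisms sqrt(33) ↦ -sqrt(33) and sqrt(127) ↦ -sqrt(127), giving V_4.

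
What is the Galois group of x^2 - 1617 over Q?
Gal(K/Q) = Z/2Z (cyclic of order 2)

x^2 - 1617 is irreducible over Q since 1617 is not a rational square. The splitting field Q(sqrt(1617)) has degree 2 over Q, and its unique nontrivial automorphism is sqrt(1617) ↦ -sqrt(1617). Hence Gal(Q(sqrt(1617))/Q) = Z/2Z.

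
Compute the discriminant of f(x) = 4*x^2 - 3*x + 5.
Δ = -71

For a quadratic a x^2 + b x + c the discriminant is Δ = b^2 - 4ac = (-3)^2 - 4*(4)*(5) = 9 - (80) = -71.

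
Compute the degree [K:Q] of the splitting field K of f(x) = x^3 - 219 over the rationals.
[K:Q] = 6

x^3 - 219 has one real root r = 219^(1/3) and two complex roots r*zeta_3, r*zeta_3^2 where zeta_3 = e^(2*pi*i/3). The splitting field is Q(r, zeta_3). [Q(r):Q] = 3 and [Q(zeta_3):Q] = 2 with gcd = 1, so [Q(r, zeta_3):Q] = 3 * 2 = 6.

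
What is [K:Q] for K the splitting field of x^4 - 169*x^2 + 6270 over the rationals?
[K:Q] = 4

f factors as (x^2 - 55)(x^2 - 114); the splitting field is K = Q(sqrt(55), sqrt(114)). Since 55, 114, and 6270 are all non-squares in Q, the three subfields Q(sqrt(55)), Q(sqrt(114)), Q(sqrt(6270)) are distinct degree-2 extensions, so [K:Q] = 4 (Klein four Galois group).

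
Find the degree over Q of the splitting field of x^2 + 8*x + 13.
[K:Q] = 2

The discriminant of x^2 + (8)*x + (13) is b^2 - 4c = 64 - (52) = 12. Since 12 is not a perfect square in Q, the polynomial is irreducible over Q. Its two roots generate a degree-2 extension, so [K:Q] = 2.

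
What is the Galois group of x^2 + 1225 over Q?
Gal(K/Q) = Z/2Z (cyclic of order 2)

x^2 + 1225 is irreducible over Q since -1225 is not a rational square. The splitting field Q(sqrt(-1225)) has degree 2 over Q, and its unique nontrivial automorphism is sqrt(-1225) ↦ -sqrt(-1225). Hence Gal(Q(sqrt(-1225))/Q) = Z/2Z.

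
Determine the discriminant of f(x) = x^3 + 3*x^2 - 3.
Δ = 81

For x^3 + a x^2 + b x + c the discriminant is Δ = 18 a b c - 4 a^3 c + a^2 b^2 - 4 b^3 - 27 c^2.
Plug a = 3, b = 0, c = -3:
  18*(3)*(0)*(-3) - 4*(3)^3*(-3) + (3)^2*(0)^2 - 4*(0)^3 - 27*(-3)^2
  = 0 + (324) + 0 + (0) + (-243)
  = 81.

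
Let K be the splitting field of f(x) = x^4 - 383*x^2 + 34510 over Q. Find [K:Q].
[K:Q] = 4

f factors as (x^2 - 145)(x^2 - 238); the splitting field is K = Q(sqrt(145), sqrt(238)). Since 145, 238, and 34510 are all non-squares in Q, the three subfields Q(sqrt(145)), Q(sqrt(238)), Q(sqrt(34510)) are distinct degree-2 extensions, so [K:Q] = 4 (Klein four Galois group).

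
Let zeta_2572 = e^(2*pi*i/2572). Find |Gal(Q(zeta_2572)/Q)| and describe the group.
|Gal(Q(zeta_2572)/Q)| = phi(2572) = 1284; group ≅ (Z/2572Z)^* ≅ Z/2Z × Z/642Z

The n-th cyclotomic polynomial Φ_2572(x) is the minimal polynomial of zeta_2572 over Q and has degree phi(2572) = 1284. So Q(zeta_2572) is a degree-1284 Galois extension with Galois group (Z/2572Z)^*. By CRT, (Z/2572Z)^* ≅ (Z/4Z)^* × (Z/643Z)^*. Each prime-power unit group is (Z/4Z)^* ≅ Z/2Z; (Z/643Z)^* ≅ Z/642Z. Hence Gal(Q(zeta_2572)/Q) ≅ Z/2Z × Z/642Z.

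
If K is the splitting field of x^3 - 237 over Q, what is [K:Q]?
[K:Q] = 6

x^3 - 237 has one real root r = 237^(1/3) and two complex roots r*zeta_3, r*zeta_3^2 where zeta_3 = e^(2*pi*i/3). The splitting field is Q(r, zeta_3). [Q(r):Q] = 3 and [Q(zeta_3):Q] = 2 with gcd = 1, so [Q(r, zeta_3):Q] = 3 * 2 = 6.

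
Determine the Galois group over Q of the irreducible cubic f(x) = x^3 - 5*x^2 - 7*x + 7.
Gal(K/Q) = S_3 (symmetric group of order 6)

Compute the discriminant of x^3 + (-5)*x^2 + (-7)*x + (7): Δ = 9184. Since Δ is not a rational square, the Galois group is not contained in A_3; it must be the full S_3 (irreducibility of the cubic rules out anything smaller).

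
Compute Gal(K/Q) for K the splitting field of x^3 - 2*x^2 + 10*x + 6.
Gal(K/Q) = S_3 (symmetric group of order 6)

Compute the discriminant of x^3 + (-2)*x^2 + (10)*x + (6): Δ = -6540. Since Δ is not a rational square, the Galois group is not contained in A_3; it must be the full S_3 (irreducibility of the cubic rules out anything smaller).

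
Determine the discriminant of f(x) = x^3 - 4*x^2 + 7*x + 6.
Δ = -3048

For x^3 + a x^2 + b x + c the discriminant is Δ = 18 a b c - 4 a^3 c + a^2 b^2 - 4 b^3 - 27 c^2.
Plug a = -4, b = 7, c = 6:
  18*(-4)*(7)*(6) - 4*(-4)^3*(6) + (-4)^2*(7)^2 - 4*(7)^3 - 27*(6)^2
  = -3024 + (1536) + 784 + (-1372) + (-972)
  = -3048.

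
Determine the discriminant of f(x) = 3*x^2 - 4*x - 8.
Δ = 112

For a quadratic a x^2 + b x + c the discriminant is Δ = b^2 - 4ac = (-4)^2 - 4*(3)*(-8) = 16 - (-96) = 112.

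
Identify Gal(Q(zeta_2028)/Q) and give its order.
|Gal(Q(zeta_2028)/Q)| = phi(2028) = 624; group ≅ (Z/2028Z)^* ≅ Z/2Z × Z/2Z × Z/156Z

The n-th cyclotomic polynomial Φ_2028(x) is the minimal polynomial of zeta_2028 over Q and has degree phi(2028) = 624. So Q(zeta_2028) is a degree-624 Galois extension with Galois group (Z/2028Z)^*. By CRT, (Z/2028Z)^* ≅ (Z/4Z)^* × (Z/3Z)^* × (Z/169Z)^*. Each prime-power unit group is (Z/4Z)^* ≅ Z/2Z; (Z/3Z)^* ≅ Z/2Z; (Z/169Z)^* ≅ Z/156Z. Hence Gal(Q(zeta_2028)/Q) ≅ Z/2Z × Z/2Z × Z/156Z.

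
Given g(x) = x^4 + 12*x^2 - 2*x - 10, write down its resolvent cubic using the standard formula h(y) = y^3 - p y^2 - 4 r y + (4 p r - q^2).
h(y) = y^3 - 12*y^2 + 40*y - 484

Identify coefficients: p = 12, q = -2, r = -10.
Plug into h(y) = y^3 - p y^2 - 4 r y + (4 p r - q^2):
  h(y) = y^3 - (12) y^2 - 4*(-10) y + (4*(12)*(-10) - (-2)^2)
       = y^3 + (-12) y^2 + (40) y + (-484).
Simplifying: h(y) = y^3 - 12*y^2 + 40*y - 484.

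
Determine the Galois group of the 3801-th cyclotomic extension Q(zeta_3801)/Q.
|Gal(Q(zeta_3801)/Q)| = phi(3801) = 2160; group ≅ (Z/3801Z)^* ≅ Z/2Z × Z/6Z × Z/180Z

The n-th cyclotomic polynomial Φ_3801(x) is the minimal polynomial of zeta_3801 over Q and has degree phi(3801) = 2160. So Q(zeta_3801) is a degree-2160 Galois extension with Galois group (Z/3801Z)^*. By CRT, (Z/3801Z)^* ≅ (Z/3Z)^* × (Z/7Z)^* × (Z/181Z)^*. Each prime-power unit group is (Z/3Z)^* ≅ Z/2Z; (Z/7Z)^* ≅ Z/6Z; (Z/181Z)^* ≅ Z/180Z. Hence Gal(Q(zeta_3801)/Q) ≅ Z/2Z × Z/6Z × Z/180Z.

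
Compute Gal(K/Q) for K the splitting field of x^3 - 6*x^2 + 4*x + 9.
Gal(K/Q) = S_3 (symmetric group of order 6)

Compute the discriminant of x^3 + (-6)*x^2 + (4)*x + (9): Δ = 2021. Since Δ is not a rational square, the Galois group is not contained in A_3; it must be the full S_3 (irreducibility of the cubic rules out anything smaller).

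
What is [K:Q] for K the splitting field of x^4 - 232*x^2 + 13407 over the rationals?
[K:Q] = 4

f factors as (x^2 - 123)(x^2 - 109); the splitting field is K = Q(sqrt(123), sqrt(109)). Since 123, 109, and 13407 are all non-squares in Q, the three subfields Q(sqrt(123)), Q(sqrt(109)), Q(sqrt(13407)) are distinct degree-2 extensions, so [K:Q] = 4 (Klein four Galois group).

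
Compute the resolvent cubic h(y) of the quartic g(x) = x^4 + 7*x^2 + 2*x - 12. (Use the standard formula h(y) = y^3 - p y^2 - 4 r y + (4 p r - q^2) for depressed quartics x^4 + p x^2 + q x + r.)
h(y) = y^3 - 7*y^2 + 48*y - 340

Identify coefficients: p = 7, q = 2, r = -12.
Plug into h(y) = y^3 - p y^2 - 4 r y + (4 p r - q^2):
  h(y) = y^3 - (7) y^2 - 4*(-12) y + (4*(7)*(-12) - (2)^2)
       = y^3 + (-7) y^2 + (48) y + (-340).
Simplifying: h(y) = y^3 - 7*y^2 + 48*y - 340.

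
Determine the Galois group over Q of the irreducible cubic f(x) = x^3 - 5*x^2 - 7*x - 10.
Gal(K/Q) = S_3 (symmetric group of order 6)

Compute the discriminant of x^3 + (-5)*x^2 + (-7)*x + (-10): Δ = -11403. Since Δ is not a rational square, the Galois group is not contained in A_3; it must be the full S_3 (irreducibility of the cubic rules out anything smaller).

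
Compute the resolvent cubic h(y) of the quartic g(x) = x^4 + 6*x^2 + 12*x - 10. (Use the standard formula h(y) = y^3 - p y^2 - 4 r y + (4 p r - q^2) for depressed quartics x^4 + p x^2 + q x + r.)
h(y) = y^3 - 6*y^2 + 40*y - 384

Identify coefficients: p = 6, q = 12, r = -10.
Plug into h(y) = y^3 - p y^2 - 4 r y + (4 p r - q^2):
  h(y) = y^3 - (6) y^2 - 4*(-10) y + (4*(6)*(-10) - (12)^2)
       = y^3 + (-6) y^2 + (40) y + (-384).
Simplifying: h(y) = y^3 - 6*y^2 + 40*y - 384.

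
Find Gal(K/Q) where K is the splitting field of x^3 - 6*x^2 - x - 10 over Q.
Gal(K/Q) = S_3 (symmetric group of order 6)

Compute the discriminant of x^3 + (-6)*x^2 + (-1)*x + (-10): Δ = -12380. Since Δ is not a rational square, the Galois group is not contained in A_3; it must be the full S_3 (irreducibility of the cubic rules out anything smaller).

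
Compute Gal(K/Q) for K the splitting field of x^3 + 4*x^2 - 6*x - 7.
Gal(K/Q) = S_3 (symmetric group of order 6)

Compute the discriminant of x^3 + (4)*x^2 + (-6)*x + (-7): Δ = 4933. Since Δ is not a rational square, the Galois group is not contained in A_3; it must be the full S_3 (irreducibility of the cubic rules out anything smaller).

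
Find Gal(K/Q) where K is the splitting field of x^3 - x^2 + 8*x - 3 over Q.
Gal(K/Q) = S_3 (symmetric group of order 6)

Compute the discriminant of x^3 + (-1)*x^2 + (8)*x + (-3): Δ = -1807. Since Δ is not a rational square, the Galois group is not contained in A_3; it must be the full S_3 (irreducibility of the cubic rules out anything smaller).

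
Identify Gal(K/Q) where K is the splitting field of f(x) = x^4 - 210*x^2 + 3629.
Gal(K/Q) = V_4 (Klein four-group, Z/2Z × Z/2Z)

f factors as (x^2 - 191)(x^2 - 19), so the splitting field is K = Q(sqrt(191), sqrt(19)). The elements 191, 19, 3629 are all non-squares in Q, so sqrt(191) and sqrt(19) generate independent quadratic extensions. Thus [K:Q] = 4 and Gal(K/Q) is generated by the two order-2 automorphisms sqrt(191) ↦ -sqrt(191) and sqrt(19) ↦ -sqrt(19), giving V_4.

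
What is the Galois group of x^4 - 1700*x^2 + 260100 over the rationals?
Gal(K/Q) = Z/2Z (cyclic of order 2)

f factors as (x^2 - 170)(x^2 - 1530), so the splitting field is K = Q(sqrt(170), sqrt(1530)). The squarefree part of 170 is 170 and the squarefree part of 1530 is also 170, so sqrt(170) and sqrt(1530) are both rational multiples of sqrt(170). Hence Q(sqrt(170)) = Q(sqrt(1530)) = Q(sqrt(170)), and the splitting field collapses to a single degree-2 extension with Galois group Z/2Z.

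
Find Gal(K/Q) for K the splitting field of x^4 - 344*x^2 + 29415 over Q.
Gal(K/Q) = V_4 (Klein four-group, Z/2Z × Z/2Z)

f factors as (x^2 - 159)(x^2 - 185), so the splitting field is K = Q(sqrt(159), sqrt(185)). The elements 159, 185, 29415 are all non-squares in Q, so sqrt(159) and sqrt(185) generate independent quadratic extensions. Thus [K:Q] = 4 and Gal(K/Q) is generated by the two order-2 automorphisms sqrt(159) ↦ -sqrt(159) and sqrt(185) ↦ -sqrt(185), giving V_4.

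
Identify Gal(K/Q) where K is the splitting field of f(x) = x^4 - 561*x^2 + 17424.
Gal(K/Q) = Z/2Z (cyclic of order 2)

f factors as (x^2 - 33)(x^2 - 528), so the splitting field is K = Q(sqrt(33), sqrt(528)). The squarefree part of 33 is 33 and the squarefree part of 528 is also 33, so sqrt(33) and sqrt(528) are both rational multiples of sqrt(33). Hence Q(sqrt(33)) = Q(sqrt(528)) = Q(sqrt(33)), and the splitting field collapses to a single degree-2 extension with Galois group Z/2Z.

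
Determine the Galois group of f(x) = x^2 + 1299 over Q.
Gal(K/Q) = Z/2Z (cyclic of order 2)

x^2 + 1299 is irreducible over Q since -1299 is not a rational square. The splitting field Q(sqrt(-1299)) has degree 2 over Q, and its unique nontrivial automorphism is sqrt(-1299) ↦ -sqrt(-1299). Hence Gal(Q(sqrt(-1299))/Q) = Z/2Z.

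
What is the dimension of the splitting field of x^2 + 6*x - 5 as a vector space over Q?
[K:Q] = 2

The discriminant of x^2 + (6)*x + (-5) is b^2 - 4c = 36 - (-20) = 56. Since 56 is not a perfect square in Q, the polynomial is irreducible over Q. Its two roots generate a degree-2 extension, so [K:Q] = 2.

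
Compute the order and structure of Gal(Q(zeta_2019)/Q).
|Gal(Q(zeta_2019)/Q)| = phi(2019) = 1344; group ≅ (Z/2019Z)^* ≅ Z/2Z × Z/672Z

The n-th cyclotomic polynomial Φ_2019(x) is the minimal polynomial of zeta_2019 over Q and has degree phi(2019) = 1344. So Q(zeta_2019) is a degree-1344 Galois extension with Galois group (Z/2019Z)^*. By CRT, (Z/2019Z)^* ≅ (Z/3Z)^* × (Z/673Z)^*. Each prime-power unit group is (Z/3Z)^* ≅ Z/2Z; (Z/673Z)^* ≅ Z/672Z. Hence Gal(Q(zeta_2019)/Q) ≅ Z/2Z × Z/672Z.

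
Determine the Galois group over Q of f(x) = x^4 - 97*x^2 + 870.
Gal(K/Q) = V_4 (Klein four-group, Z/2Z × Z/2Z)

f factors as (x^2 - 10)(x^2 - 87), so the splitting field is K = Q(sqrt(10), sqrt(87)). The elements 10, 87, 870 are all non-squares in Q, so sqrt(10) and sqrt(87) generate independent quadratic extensions. Thus [K:Q] = 4 and Gal(K/Q) is generated by the two order-2 automorphisms sqrt(10) ↦ -sqrt(10) and sqrt(87) ↦ -sqrt(87), giving V_4.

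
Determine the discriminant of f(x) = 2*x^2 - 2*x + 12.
Δ = -92

For a quadratic a x^2 + b x + c the discriminant is Δ = b^2 - 4ac = (-2)^2 - 4*(2)*(12) = 4 - (96) = -92.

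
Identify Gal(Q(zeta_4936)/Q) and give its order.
|Gal(Q(zeta_4936)/Q)| = phi(4936) = 2464; group ≅ (Z/4936Z)^* ≅ Z/2Z × Z/2Z × Z/616Z

The n-th cyclotomic polynomial Φ_4936(x) is the minimal polynomial of zeta_4936 over Q and has degree phi(4936) = 2464. So Q(zeta_4936) is a degree-2464 Galois extension with Galois group (Z/4936Z)^*. By CRT, (Z/4936Z)^* ≅ (Z/8Z)^* × (Z/617Z)^*. Each prime-power unit group is (Z/8Z)^* ≅ Z/2Z × Z/2Z; (Z/617Z)^* ≅ Z/616Z. Hence Gal(Q(zeta_4936)/Q) ≅ Z/2Z × Z/2Z × Z/616Z.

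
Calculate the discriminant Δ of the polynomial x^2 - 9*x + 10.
Δ = 41

For a quadratic a x^2 + b x + c the discriminant is Δ = b^2 - 4ac = (-9)^2 - 4*(1)*(10) = 81 - (40) = 41.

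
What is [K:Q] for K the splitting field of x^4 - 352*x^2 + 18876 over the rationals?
[K:Q] = 4

f factors as (x^2 - 66)(x^2 - 286); the splitting field is K = Q(sqrt(66), sqrt(286)). Since 66, 286, and 18876 are all non-squares in Q, the three subfields Q(sqrt(66)), Q(sqrt(286)), Q(sqrt(18876)) are distinct degree-2 extensions, so [K:Q] = 4 (Klein four Galois group).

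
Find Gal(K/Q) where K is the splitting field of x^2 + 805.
Gal(K/Q) = Z/2Z (cyclic of order 2)

x^2 + 805 is irreducible over Q since -805 is not a rational square. The splitting field Q(sqrt(-805)) has degree 2 over Q, and its unique nontrivial automorphism is sqrt(-805) ↦ -sqrt(-805). Hence Gal(Q(sqrt(-805))/Q) = Z/2Z.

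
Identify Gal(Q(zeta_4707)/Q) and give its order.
|Gal(Q(zeta_4707)/Q)| = phi(4707) = 3132; group ≅ (Z/4707Z)^* ≅ Z/6Z × Z/522Z

The n-th cyclotomic polynomial Φ_4707(x) is the minimal polynomial of zeta_4707 over Q and has degree phi(4707) = 3132. So Q(zeta_4707) is a degree-3132 Galois extension with Galois group (Z/4707Z)^*. By CRT, (Z/4707Z)^* ≅ (Z/9Z)^* × (Z/523Z)^*. Each prime-power unit group is (Z/9Z)^* ≅ Z/6Z; (Z/523Z)^* ≅ Z/522Z. Hence Gal(Q(zeta_4707)/Q) ≅ Z/6Z × Z/522Z.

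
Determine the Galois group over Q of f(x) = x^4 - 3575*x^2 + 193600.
Gal(K/Q) = Z/2Z (cyclic of order 2)

f factors as (x^2 - 3520)(x^2 - 55), so the splitting field is K = Q(sqrt(3520), sqrt(55)). The squarefree part of 3520 is 55 and the squarefree part of 55 is also 55, so sqrt(3520) and sqrt(55) are both rational multiples of sqrt(55). Hence Q(sqrt(3520)) = Q(sqrt(55)) = Q(sqrt(55)), and the splitting field collapses to a single degree-2 extension with Galois group Z/2Z.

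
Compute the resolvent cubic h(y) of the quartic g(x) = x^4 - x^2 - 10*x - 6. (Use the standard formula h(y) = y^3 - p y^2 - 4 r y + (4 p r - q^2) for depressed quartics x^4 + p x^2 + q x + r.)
h(y) = y^3 + y^2 + 24*y - 76

Identify coefficients: p = -1, q = -10, r = -6.
Plug into h(y) = y^3 - p y^2 - 4 r y + (4 p r - q^2):
  h(y) = y^3 - (-1) y^2 - 4*(-6) y + (4*(-1)*(-6) - (-10)^2)
       = y^3 + (1) y^2 + (24) y + (-76).
Simplifying: h(y) = y^3 + y^2 + 24*y - 76.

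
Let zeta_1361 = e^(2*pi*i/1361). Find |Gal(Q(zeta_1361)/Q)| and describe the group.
|Gal(Q(zeta_1361)/Q)| = phi(1361) = 1360; group ≅ (Z/1361Z)^* ≅ Z/1360Z

The n-th cyclotomic polynomial Φ_1361(x) is the minimal polynomial of zeta_1361 over Q and has degree phi(1361) = 1360. So Q(zeta_1361) is a degree-1360 Galois extension with Galois group (Z/1361Z)^*. (Z/1361Z)^* is cyclic since 1361 is an odd prime power (or 4). Hence Gal(Q(zeta_1361)/Q) ≅ Z/1360Z.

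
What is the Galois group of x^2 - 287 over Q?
Gal(K/Q) = Z/2Z (cyclic of order 2)

x^2 - 287 is irreducible over Q since 287 is not a rational square. The splitting field Q(sqrt(287)) has degree 2 over Q, and its unique nontrivial automorphism is sqrt(287) ↦ -sqrt(287). Hence Gal(Q(sqrt(287))/Q) = Z/2Z.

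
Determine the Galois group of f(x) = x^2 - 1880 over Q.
Gal(K/Q) = Z/2Z (cyclic of order 2)

x^2 - 1880 is irreducible over Q since 1880 is not a rational square. The splitting field Q(sqrt(1880)) has degree 2 over Q, and its unique nontrivial automorphism is sqrt(1880) ↦ -sqrt(1880). Hence Gal(Q(sqrt(1880))/Q) = Z/2Z.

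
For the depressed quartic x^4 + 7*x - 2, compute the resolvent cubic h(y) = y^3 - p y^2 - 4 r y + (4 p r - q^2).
h(y) = y^3 + 8*y - 49

Identify coefficients: p = 0, q = 7, r = -2.
Plug into h(y) = y^3 - p y^2 - 4 r y + (4 p r - q^2):
  h(y) = y^3 - (0) y^2 - 4*(-2) y + (4*(0)*(-2) - (7)^2)
       = y^3 + (0) y^2 + (8) y + (-49).
Simplifying: h(y) = y^3 + 8*y - 49.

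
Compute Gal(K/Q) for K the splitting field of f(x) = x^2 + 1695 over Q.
Gal(K/Q) = Z/2Z (cyclic of order 2)

x^2 + 1695 is irreducible over Q since -1695 is not a rational square. The splitting field Q(sqrt(-1695)) has degree 2 over Q, and its unique nontrivial automorphism is sqrt(-1695) ↦ -sqrt(-1695). Hence Gal(Q(sqrt(-1695))/Q) = Z/2Z.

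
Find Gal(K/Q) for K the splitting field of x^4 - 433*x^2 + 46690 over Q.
Gal(K/Q) = V_4 (Klein four-group, Z/2Z × Z/2Z)

f factors as (x^2 - 203)(x^2 - 230), so the splitting field is K = Q(sqrt(203), sqrt(230)). The elements 203, 230, 46690 are all non-squares in Q, so sqrt(203) and sqrt(230) generate independent quadratic extensions. Thus [K:Q] = 4 and Gal(K/Q) is generated by the two order-2 automorphisms sqrt(203) ↦ -sqrt(203) and sqrt(230) ↦ -sqrt(230), giving V_4.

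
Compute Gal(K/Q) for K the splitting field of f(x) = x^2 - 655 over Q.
Gal(K/Q) = Z/2Z (cyclic of order 2)

x^2 - 655 is irreducible over Q since 655 is not a rational square. The splitting field Q(sqrt(655)) has degree 2 over Q, and its unique nontrivial automorphism is sqrt(655) ↦ -sqrt(655). Hence Gal(Q(sqrt(655))/Q) = Z/2Z.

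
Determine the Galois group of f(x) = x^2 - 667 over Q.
Gal(K/Q) = Z/2Z (cyclic of order 2)

x^2 - 667 is irreducible over Q since 667 is not a rational square. The splitting field Q(sqrt(667)) has degree 2 over Q, and its unique nontrivial automorphism is sqrt(667) ↦ -sqrt(667). Hence Gal(Q(sqrt(667))/Q) = Z/2Z.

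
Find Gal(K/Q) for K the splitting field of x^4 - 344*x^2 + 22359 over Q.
Gal(K/Q) = V_4 (Klein four-group, Z/2Z × Z/2Z)

f factors as (x^2 - 257)(x^2 - 87), so the splitting field is K = Q(sqrt(257), sqrt(87)). The elements 257, 87, 22359 are all non-squares in Q, so sqrt(257) and sqrt(87) generate independent quadratic extensions. Thus [K:Q] = 4 and Gal(K/Q) is generated by the two order-2 automorphisms sqrt(257) ↦ -sqrt(257) and sqrt(87) ↦ -sqrt(87), giving V_4.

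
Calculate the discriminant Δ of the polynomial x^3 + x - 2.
Δ = -112

For a depressed cubic x^3 + p x + q the discriminant is Δ = -4 p^3 - 27 q^2 = -4*(1)^3 - 27*(-2)^2 = -4 - 108 = -112.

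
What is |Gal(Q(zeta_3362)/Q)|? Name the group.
|Gal(Q(zeta_3362)/Q)| = phi(3362) = 1640; group ≅ (Z/3362Z)^* ≅ Z/1640Z

The n-th cyclotomic polynomial Φ_3362(x) is the minimal polynomial of zeta_3362 over Q and has degree phi(3362) = 1640. So Q(zeta_3362) is a degree-1640 Galois extension with Galois group (Z/3362Z)^*. By CRT, (Z/3362Z)^* ≅ (Z/2Z)^* × (Z/1681Z)^*. Each prime-power unit group is (Z/2Z)^* ≅ trivial group (order 1); (Z/1681Z)^* ≅ Z/1640Z. Hence Gal(Q(zeta_3362)/Q) ≅ Z/1640Z.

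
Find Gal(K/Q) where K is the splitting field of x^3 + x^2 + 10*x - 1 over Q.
Gal(K/Q) = S_3 (symmetric group of order 6)

Compute the discriminant of x^3 + (1)*x^2 + (10)*x + (-1): Δ = -4103. Since Δ is not a rational square, the Galois group is not contained in A_3; it must be the full S_3 (irreducibility of the cubic rules out anything smaller).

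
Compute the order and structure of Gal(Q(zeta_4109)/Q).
|Gal(Q(zeta_4109)/Q)| = phi(4109) = 3516; group ≅ (Z/4109Z)^* ≅ Z/6Z × Z/586Z

The n-th cyclotomic polynomial Φ_4109(x) is the minimal polynomial of zeta_4109 over Q and has degree phi(4109) = 3516. So Q(zeta_4109) is a degree-3516 Galois extension with Galois group (Z/4109Z)^*. By CRT, (Z/4109Z)^* ≅ (Z/7Z)^* × (Z/587Z)^*. Each prime-power unit group is (Z/7Z)^* ≅ Z/6Z; (Z/587Z)^* ≅ Z/586Z. Hence Gal(Q(zeta_4109)/Q) ≅ Z/6Z × Z/586Z.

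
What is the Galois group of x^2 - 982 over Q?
Gal(K/Q) = Z/2Z (cyclic of order 2)

x^2 - 982 is irreducible over Q since 982 is not a rational square. The splitting field Q(sqrt(982)) has degree 2 over Q, and its unique nontrivial automorphism is sqrt(982) ↦ -sqrt(982). Hence Gal(Q(sqrt(982))/Q) = Z/2Z.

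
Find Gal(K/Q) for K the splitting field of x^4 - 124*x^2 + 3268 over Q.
Gal(K/Q) = V_4 (Klein four-group, Z/2Z × Z/2Z)

f factors as (x^2 - 38)(x^2 - 86), so the splitting field is K = Q(sqrt(38), sqrt(86)). The elements 38, 86, 3268 are all non-squares in Q, so sqrt(38) and sqrt(86) generate independent quadratic extensions. Thus [K:Q] = 4 and Gal(K/Q) is generated by the two order-2 automorphisms sqrt(38) ↦ -sqrt(38) and sqrt(86) ↦ -sqrt(86), giving V_4.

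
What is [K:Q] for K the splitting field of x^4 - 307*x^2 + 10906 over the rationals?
[K:Q] = 4

f factors as (x^2 - 266)(x^2 - 41); the splitting field is K = Q(sqrt(266), sqrt(41)). Since 266, 41, and 10906 are all non-squares in Q, the three subfields Q(sqrt(266)), Q(sqrt(41)), Q(sqrt(10906)) are distinct degree-2 extensions, so [K:Q] = 4 (Klein four Galois group).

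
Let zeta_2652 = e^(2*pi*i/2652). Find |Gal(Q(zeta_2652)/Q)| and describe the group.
|Gal(Q(zeta_2652)/Q)| = phi(2652) = 768; group ≅ (Z/2652Z)^* ≅ Z/2Z × Z/2Z × Z/12Z × Z/16Z

The n-th cyclotomic polynomial Φ_2652(x) is the minimal polynomial of zeta_2652 over Q and has degree phi(2652) = 768. So Q(zeta_2652) is a degree-768 Galois extension with Galois group (Z/2652Z)^*. By CRT, (Z/2652Z)^* ≅ (Z/4Z)^* × (Z/3Z)^* × (Z/13Z)^* × (Z/17Z)^*. Each prime-power unit group is (Z/4Z)^* ≅ Z/2Z; (Z/3Z)^* ≅ Z/2Z; (Z/13Z)^* ≅ Z/12Z; (Z/17Z)^* ≅ Z/16Z. Hence Gal(Q(zeta_2652)/Q) ≅ Z/2Z × Z/2Z × Z/12Z × Z/16Z.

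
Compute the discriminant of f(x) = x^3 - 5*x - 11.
Δ = -2767

For a depressed cubic x^3 + p x + q the discriminant is Δ = -4 p^3 - 27 q^2 = -4*(-5)^3 - 27*(-11)^2 = 500 - 3267 = -2767.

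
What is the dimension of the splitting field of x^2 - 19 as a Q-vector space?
[K:Q] = 2

The polynomial x^2 - 19 is irreducible over Q since 19 is not a perfect square. Its splitting field is Q(sqrt(19)), which has degree 2 over Q.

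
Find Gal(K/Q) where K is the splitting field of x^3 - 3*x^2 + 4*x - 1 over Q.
Gal(K/Q) = S_3 (symmetric group of order 6)

Compute the discriminant of x^3 + (-3)*x^2 + (4)*x + (-1): Δ = -31. Since Δ is not a rational square, the Galois group is not contained in A_3; it must be the full S_3 (irreducibility of the cubic rules out anything smaller).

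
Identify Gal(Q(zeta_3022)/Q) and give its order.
|Gal(Q(zeta_3022)/Q)| = phi(3022) = 1510; group ≅ (Z/3022Z)^* ≅ Z/1510Z

The n-th cyclotomic polynomial Φ_3022(x) is the minimal polynomial of zeta_3022 over Q and has degree phi(3022) = 1510. So Q(zeta_3022) is a degree-1510 Galois extension with Galois group (Z/3022Z)^*. By CRT, (Z/3022Z)^* ≅ (Z/2Z)^* × (Z/1511Z)^*. Each prime-power unit group is (Z/2Z)^* ≅ trivial group (order 1); (Z/1511Z)^* ≅ Z/1510Z. Hence Gal(Q(zeta_3022)/Q) ≅ Z/1510Z.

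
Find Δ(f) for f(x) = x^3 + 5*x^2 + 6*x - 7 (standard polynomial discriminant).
Δ = -1567

For x^3 + a x^2 + b x + c the discriminant is Δ = 18 a b c - 4 a^3 c + a^2 b^2 - 4 b^3 - 27 c^2.
Plug a = 5, b = 6, c = -7:
  18*(5)*(6)*(-7) - 4*(5)^3*(-7) + (5)^2*(6)^2 - 4*(6)^3 - 27*(-7)^2
  = -3780 + (3500) + 900 + (-864) + (-1323)
  = -1567.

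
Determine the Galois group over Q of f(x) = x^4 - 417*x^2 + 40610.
Gal(K/Q) = V_4 (Klein four-group, Z/2Z × Z/2Z)

f factors as (x^2 - 262)(x^2 - 155), so the splitting field is K = Q(sqrt(262), sqrt(155)). The elements 262, 155, 40610 are all non-squares in Q, so sqrt(262) and sqrt(155) generate independent quadratic extensions. Thus [K:Q] = 4 and Gal(K/Q) is generated by the two order-2 automorphisms sqrt(262) ↦ -sqrt(262) and sqrt(155) ↦ -sqrt(155), giving V_4.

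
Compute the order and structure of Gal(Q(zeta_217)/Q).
|Gal(Q(zeta_217)/Q)| = phi(217) = 180; group ≅ (Z/217Z)^* ≅ Z/6Z × Z/30Z

The n-th cyclotomic polynomial Φ_217(x) is the minimal polynomial of zeta_217 over Q and has degree phi(217) = 180. So Q(zeta_217) is a degree-180 Galois extension with Galois group (Z/217Z)^*. By CRT, (Z/217Z)^* ≅ (Z/7Z)^* × (Z/31Z)^*. Each prime-power unit group is (Z/7Z)^* ≅ Z/6Z; (Z/31Z)^* ≅ Z/30Z. Hence Gal(Q(zeta_217)/Q) ≅ Z/6Z × Z/30Z.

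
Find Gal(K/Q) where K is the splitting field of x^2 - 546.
Gal(K/Q) = Z/2Z (cyclic of order 2)

x^2 - 546 is irreducible over Q since 546 is not a rational square. The splitting field Q(sqrt(546)) has degree 2 over Q, and its unique nontrivial automorphism is sqrt(546) ↦ -sqrt(546). Hence Gal(Q(sqrt(546))/Q) = Z/2Z.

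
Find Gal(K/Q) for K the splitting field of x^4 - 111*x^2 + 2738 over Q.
Gal(K/Q) = V_4 (Klein four-group, Z/2Z × Z/2Z)

f factors as (x^2 - 74)(x^2 - 37), so the splitting field is K = Q(sqrt(74), sqrt(37)). The elements 74, 37, 2738 are all non-squares in Q, so sqrt(74) and sqrt(37) generate independent quadratic extensions. Thus [K:Q] = 4 and Gal(K/Q) is generated by the two order-2 automorphisms sqrt(74) ↦ -sqrt(74) and sqrt(37) ↦ -sqrt(37), giving V_4.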